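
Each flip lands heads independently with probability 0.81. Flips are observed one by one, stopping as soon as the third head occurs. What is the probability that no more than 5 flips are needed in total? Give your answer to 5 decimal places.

Finishing within 5 flips ⇔ at least 3 successes in the first 5. With X ~ Binomial(5, 0.81), P(Y ≤ 5) = 1 − P(X ≤ 2).
  k=0: C(5,0)·0.81^0·0.19^5 = 0.0002476
  k=1: C(5,1)·0.81^1·0.19^4 = 0.0052780
  k=2: C(5,2)·0.81^2·0.19^3 = 0.0450019
1 − 0.0505275 = 0.9494725

0.94947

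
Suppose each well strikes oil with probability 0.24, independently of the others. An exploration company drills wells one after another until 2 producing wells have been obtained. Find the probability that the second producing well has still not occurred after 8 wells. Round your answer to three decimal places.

0.392

Needing more than 8 wells ⇔ fewer than 2 successes in the first 8. With X ~ Binomial(8, 0.24), P(Y > 8) = P(X ≤ 1).
  k=0: C(8,0)·0.24^0·0.76^8 = 0.11130
  k=1: C(8,1)·0.24^1·0.76^7 = 0.28119
P(X ≤ 1) = 0.39249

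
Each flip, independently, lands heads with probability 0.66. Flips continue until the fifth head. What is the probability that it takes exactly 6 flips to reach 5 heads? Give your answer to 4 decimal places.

Y = trial on which the fifth success occurs; negative binomial, r=5, p=0.66.
P(Y=6) = C(5,4) · p^5 · (1−p)^1
= 5 · 0.12523 · 0.34 = 0.212897

0.2129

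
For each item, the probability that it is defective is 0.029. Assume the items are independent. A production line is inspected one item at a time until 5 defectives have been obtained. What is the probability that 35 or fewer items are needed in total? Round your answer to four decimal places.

Finishing within 35 items ⇔ at least 5 successes in the first 35. With X ~ Binomial(35, 0.029), P(Y ≤ 35) = 1 − P(X ≤ 4).
  k=0: C(35,0)·0.029^0·0.971^35 = 0.357004
  k=1: C(35,1)·0.029^1·0.971^34 = 0.373181
  k=2: C(35,2)·0.029^2·0.971^33 = 0.189473
  k=3: C(35,3)·0.029^3·0.971^32 = 0.062247
  k=4: C(35,4)·0.029^4·0.971^31 = 0.014873
1 − 0.996778 = 0.003222

0.0032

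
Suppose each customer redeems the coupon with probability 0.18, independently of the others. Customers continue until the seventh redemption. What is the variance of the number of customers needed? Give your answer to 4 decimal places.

177.1605

Y = total customers until the seventh success; negative binomial with r=7, p=0.18.
Var(Y) = r(1−p)/p² = 7·0.82 / 0.18² = 177.160494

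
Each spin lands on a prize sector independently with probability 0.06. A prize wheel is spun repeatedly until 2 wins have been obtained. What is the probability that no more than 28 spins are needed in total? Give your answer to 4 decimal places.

0.5071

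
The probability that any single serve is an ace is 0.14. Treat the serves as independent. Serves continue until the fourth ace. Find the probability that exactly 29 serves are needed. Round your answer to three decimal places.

Y = trial on which the fourth success occurs; negative binomial, r=4, p=0.14.
P(Y=29) = C(28,3) · p^4 · (1−p)^25
= 3276 · 0.00038416 · 0.023039 = 0.02899

0.029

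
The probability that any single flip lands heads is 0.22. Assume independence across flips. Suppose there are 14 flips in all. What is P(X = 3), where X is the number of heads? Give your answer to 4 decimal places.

0.2520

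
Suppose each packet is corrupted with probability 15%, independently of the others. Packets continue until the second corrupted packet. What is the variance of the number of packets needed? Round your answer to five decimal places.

Y = total packets until the second success; negative binomial with r=2, p=0.15.
Var(Y) = r(1−p)/p² = 2·0.85 / 0.15² = 75.5555556

75.55556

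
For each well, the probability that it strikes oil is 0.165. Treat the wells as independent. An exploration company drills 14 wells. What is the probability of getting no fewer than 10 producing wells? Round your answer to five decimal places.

0.00001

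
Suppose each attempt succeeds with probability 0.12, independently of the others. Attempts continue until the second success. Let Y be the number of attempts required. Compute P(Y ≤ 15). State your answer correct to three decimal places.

0.552

Finishing within 15 attempts ⇔ at least 2 successes in the first 15. With X ~ Binomial(15, 0.12), P(Y ≤ 15) = 1 − P(X ≤ 1).
  k=0: C(15,0)·0.12^0·0.88^15 = 0.14697
  k=1: C(15,1)·0.12^1·0.88^14 = 0.30063
1 − 0.44760 = 0.55240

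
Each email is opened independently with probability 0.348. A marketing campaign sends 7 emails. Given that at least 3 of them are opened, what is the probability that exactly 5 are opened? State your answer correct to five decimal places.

X ~ Binomial(7, 0.348). Want P(X=5 | X≥3) = P(X=5) / P(X≥3).
P(X=5) = C(7,5)·0.348^5·0.652^2 = 0.0455628
P(X≥3) = 1 − 0.0500879 − 0.1871384 − 0.2996510 = 0.4631227
Ratio = 0.0455628 / 0.4631227 = 0.0983818

0.09838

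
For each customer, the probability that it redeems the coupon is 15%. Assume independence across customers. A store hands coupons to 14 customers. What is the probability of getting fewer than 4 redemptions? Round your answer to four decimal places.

X ~ Binomial(14, 0.15); P(X ≤ 3) = Σ C(14,k) p^k (1−p)^(14−k) over k:
  k=0: C(14,0)·0.15^0·0.85^14 = 0.102770
  k=1: C(14,1)·0.15^1·0.85^13 = 0.253902
  k=2: C(14,2)·0.15^2·0.85^12 = 0.291240
  k=3: C(14,3)·0.15^3·0.85^11 = 0.205581
Total = 0.853492

0.8535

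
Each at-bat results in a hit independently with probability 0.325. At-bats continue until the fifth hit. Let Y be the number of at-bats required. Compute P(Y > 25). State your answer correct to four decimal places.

Needing more than 25 at-bats ⇔ fewer than 5 successes in the first 25. With X ~ Binomial(25, 0.325), P(Y > 25) = P(X ≤ 4).
  k=0: C(25,0)·0.325^0·0.675^25 = 0.000054
  k=1: C(25,1)·0.325^1·0.675^24 = 0.000650
  k=2: C(25,2)·0.325^2·0.675^23 = 0.003757
  k=3: C(25,3)·0.325^3·0.675^22 = 0.013870
  k=4: C(25,4)·0.325^4·0.675^21 = 0.036729
P(X ≤ 4) = 0.055060

0.0551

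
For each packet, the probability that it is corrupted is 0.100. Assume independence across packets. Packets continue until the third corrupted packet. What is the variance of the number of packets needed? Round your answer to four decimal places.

270.0000

Y = total packets until the third success; negative binomial with r=3, p=0.10.
Var(Y) = r(1−p)/p² = 3·0.90 / 0.10² = 270.000000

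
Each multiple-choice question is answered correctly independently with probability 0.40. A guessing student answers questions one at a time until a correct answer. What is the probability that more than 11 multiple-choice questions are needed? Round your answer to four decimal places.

Y = number of multiple-choice questions to the first success; geometric, p = 0.40.
P(Y > 11) = P(first 11 all fail) = (1−p)^11 = 0.003628

0.0036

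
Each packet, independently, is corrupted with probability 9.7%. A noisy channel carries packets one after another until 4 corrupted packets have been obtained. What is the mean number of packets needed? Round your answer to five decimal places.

Y = total packets until the fourth success; negative binomial with r=4, p=0.097.
E[Y] = r / p = 4 / 0.097 = 41.2371134

41.23711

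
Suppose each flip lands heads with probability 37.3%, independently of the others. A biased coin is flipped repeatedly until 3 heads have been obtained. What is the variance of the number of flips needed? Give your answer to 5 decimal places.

13.51983

Y = total flips until the third success; negative binomial with r=3, p=0.373.
Var(Y) = r(1−p)/p² = 3·0.627 / 0.373² = 13.5198269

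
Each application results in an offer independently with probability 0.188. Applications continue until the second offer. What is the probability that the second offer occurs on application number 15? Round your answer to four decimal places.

0.0330

Y = trial on which the second success occurs; negative binomial, r=2, p=0.188.
P(Y=15) = C(14,1) · p^2 · (1−p)^13
= 14 · 0.035344 · 0.066716 = 0.033012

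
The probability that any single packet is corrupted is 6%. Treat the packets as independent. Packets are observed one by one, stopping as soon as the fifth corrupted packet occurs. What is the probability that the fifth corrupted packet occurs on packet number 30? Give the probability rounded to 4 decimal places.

0.0039

Y = trial on which the fifth success occurs; negative binomial, r=5, p=0.06.
P(Y=30) = C(29,4) · p^5 · (1−p)^25
= 23751 · 7.776e-07 · 0.21291 = 0.003932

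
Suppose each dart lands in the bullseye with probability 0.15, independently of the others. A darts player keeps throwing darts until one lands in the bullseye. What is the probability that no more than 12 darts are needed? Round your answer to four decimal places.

0.8578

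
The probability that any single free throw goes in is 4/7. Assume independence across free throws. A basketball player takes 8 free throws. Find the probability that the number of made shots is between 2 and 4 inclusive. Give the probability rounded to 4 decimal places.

X ~ Binomial(8, 0.571429); P(2 ≤ X ≤ 4) = Σ C(8,k) p^k (1−p)^(8−k) over k:
  k=2: C(8,2)·0.571429^2·0.428571^6 = 0.056653
  k=3: C(8,3)·0.571429^3·0.428571^5 = 0.151074
  k=4: C(8,4)·0.571429^4·0.428571^4 = 0.251790
Total = 0.459517

0.4595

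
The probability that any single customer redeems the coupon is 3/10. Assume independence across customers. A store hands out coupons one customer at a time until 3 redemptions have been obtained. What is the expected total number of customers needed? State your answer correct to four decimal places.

Y = total customers until the third success; negative binomial with r=3, p=0.30.
E[Y] = r / p = 3 / 0.30 = 10.000000

10.0000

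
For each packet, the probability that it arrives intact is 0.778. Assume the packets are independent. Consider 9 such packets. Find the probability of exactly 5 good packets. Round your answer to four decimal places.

0.0872

X ~ Binomial(n=9, p=0.778).
P(X=5) = C(9,5) · p^5 · (1−p)^4
= 126 · 0.28503 · 0.0024289 = 0.087233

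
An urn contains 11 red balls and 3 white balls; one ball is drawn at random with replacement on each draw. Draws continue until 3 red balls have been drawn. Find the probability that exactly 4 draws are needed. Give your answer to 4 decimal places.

0.3118

Y = trial on which the third success occurs; negative binomial, r=3, p=0.785714.
P(Y=4) = C(3,2) · p^3 · (1−p)^1
= 3 · 0.48506 · 0.21429 = 0.311823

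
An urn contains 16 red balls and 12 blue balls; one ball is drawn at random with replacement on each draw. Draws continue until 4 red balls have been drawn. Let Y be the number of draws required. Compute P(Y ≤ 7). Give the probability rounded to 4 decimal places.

0.6531

Finishing within 7 draws ⇔ at least 4 successes in the first 7. With X ~ Binomial(7, 0.571429), P(Y ≤ 7) = 1 − P(X ≤ 3).
  k=0: C(7,0)·0.571429^0·0.428571^7 = 0.002656
  k=1: C(7,1)·0.571429^1·0.428571^6 = 0.024786
  k=2: C(7,2)·0.571429^2·0.428571^5 = 0.099142
  k=3: C(7,3)·0.571429^3·0.428571^4 = 0.220316
1 − 0.346900 = 0.653100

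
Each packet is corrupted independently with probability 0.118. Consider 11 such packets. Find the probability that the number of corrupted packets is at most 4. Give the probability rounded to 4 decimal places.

0.9943

X ~ Binomial(11, 0.118); P(X ≤ 4) = Σ C(11,k) p^k (1−p)^(11−k) over k:
  k=0: C(11,0)·0.118^0·0.882^11 = 0.251278
  k=1: C(11,1)·0.118^1·0.882^10 = 0.369795
  k=2: C(11,2)·0.118^2·0.882^9 = 0.247368
  k=3: C(11,3)·0.118^3·0.882^8 = 0.099284
  k=4: C(11,4)·0.118^4·0.882^7 = 0.026566
Total = 0.994290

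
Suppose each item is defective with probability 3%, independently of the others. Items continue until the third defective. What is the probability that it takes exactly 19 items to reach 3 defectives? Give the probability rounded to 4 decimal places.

0.0025

Y = trial on which the third success occurs; negative binomial, r=3, p=0.03.
P(Y=19) = C(18,2) · p^3 · (1−p)^16
= 153 · 2.7e-05 · 0.61425 = 0.002537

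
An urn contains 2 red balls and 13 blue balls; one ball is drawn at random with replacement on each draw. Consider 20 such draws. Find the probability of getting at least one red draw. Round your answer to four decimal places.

0.9428

P(at least one) = 1 − P(none) = 1 − (1 − 0.133333)^20
= 1 − 0.057153 = 0.942847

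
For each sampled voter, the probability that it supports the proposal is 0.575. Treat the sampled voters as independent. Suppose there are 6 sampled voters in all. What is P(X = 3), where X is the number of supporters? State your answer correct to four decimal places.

X ~ Binomial(n=6, p=0.575).
P(X=3) = C(6,3) · p^3 · (1−p)^3
= 20 · 0.19011 · 0.076766 = 0.291877

0.2919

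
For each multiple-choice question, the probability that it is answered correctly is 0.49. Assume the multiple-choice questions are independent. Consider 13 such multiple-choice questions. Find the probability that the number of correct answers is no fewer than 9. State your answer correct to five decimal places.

0.11834

X ~ Binomial(13, 0.49); P(X ≥ 9) = Σ C(13,k) p^k (1−p)^(13−k) over k:
  k=9: C(13,9)·0.49^9·0.51^4 = 0.0787683
  k=10: C(13,10)·0.49^10·0.51^3 = 0.0302717
  k=11: C(13,11)·0.49^11·0.51^2 = 0.0079322
  k=12: C(13,12)·0.49^12·0.51^1 = 0.0012702
  k=13: C(13,13)·0.49^13·0.51^0 = 0.0000939
Total = 0.1183363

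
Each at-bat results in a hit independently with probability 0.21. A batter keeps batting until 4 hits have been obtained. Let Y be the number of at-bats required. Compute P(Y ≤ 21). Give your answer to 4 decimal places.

0.6714

Finishing within 21 at-bats ⇔ at least 4 successes in the first 21. With X ~ Binomial(21, 0.21), P(Y ≤ 21) = 1 − P(X ≤ 3).
  k=0: C(21,0)·0.21^0·0.79^21 = 0.007082
  k=1: C(21,1)·0.21^1·0.79^20 = 0.039535
  k=2: C(21,2)·0.21^2·0.79^19 = 0.105093
  k=3: C(21,3)·0.21^3·0.79^18 = 0.176928
1 − 0.328638 = 0.671362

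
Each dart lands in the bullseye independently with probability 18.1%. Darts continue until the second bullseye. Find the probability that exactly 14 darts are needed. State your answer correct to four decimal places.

0.0388

Y = trial on which the second success occurs; negative binomial, r=2, p=0.181.
P(Y=14) = C(13,1) · p^2 · (1−p)^12
= 13 · 0.032761 · 0.091077 = 0.038789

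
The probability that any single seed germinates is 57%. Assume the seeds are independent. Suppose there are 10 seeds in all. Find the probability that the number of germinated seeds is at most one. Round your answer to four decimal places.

X ~ Binomial(10, 0.57); P(X ≤ 1) = Σ C(10,k) p^k (1−p)^(10−k) over k:
  k=0: C(10,0)·0.57^0·0.43^10 = 0.000216
  k=1: C(10,1)·0.57^1·0.43^9 = 0.002865
Total = 0.003081

0.0031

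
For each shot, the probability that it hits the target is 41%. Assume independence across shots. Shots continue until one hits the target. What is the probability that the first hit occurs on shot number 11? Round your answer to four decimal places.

0.0021

Geometric (trials to first success), p = 0.41.
P(Y = 11) = (1−p)^10 · p = 0.0051112 · 0.41 = 0.002096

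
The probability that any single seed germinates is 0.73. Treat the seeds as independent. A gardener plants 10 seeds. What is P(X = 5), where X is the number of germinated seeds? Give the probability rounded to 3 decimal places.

0.075

X ~ Binomial(n=10, p=0.73).
P(X=5) = C(10,5) · p^5 · (1−p)^5
= 252 · 0.20731 · 0.0014349 = 0.07496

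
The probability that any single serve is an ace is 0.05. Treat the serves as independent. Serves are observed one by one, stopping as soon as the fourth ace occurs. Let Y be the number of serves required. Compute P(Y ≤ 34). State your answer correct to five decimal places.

Finishing within 34 serves ⇔ at least 4 successes in the first 34. With X ~ Binomial(34, 0.05), P(Y ≤ 34) = 1 − P(X ≤ 3).
  k=0: C(34,0)·0.05^0·0.95^34 = 0.1748246
  k=1: C(34,1)·0.05^1·0.95^33 = 0.3128440
  k=2: C(34,2)·0.05^2·0.95^32 = 0.2716804
  k=3: C(34,3)·0.05^3·0.95^31 = 0.1525223
1 − 0.9118713 = 0.0881287

0.08813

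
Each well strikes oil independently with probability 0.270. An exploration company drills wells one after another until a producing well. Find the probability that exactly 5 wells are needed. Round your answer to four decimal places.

Geometric (trials to first success), p = 0.27.
P(Y = 5) = (1−p)^4 · p = 0.28398 · 0.27 = 0.076675

0.0767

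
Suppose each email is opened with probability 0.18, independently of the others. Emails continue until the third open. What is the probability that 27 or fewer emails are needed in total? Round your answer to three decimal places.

0.888

Finishing within 27 emails ⇔ at least 3 successes in the first 27. With X ~ Binomial(27, 0.18), P(Y ≤ 27) = 1 − P(X ≤ 2).
  k=0: C(27,0)·0.18^0·0.82^27 = 0.00471
  k=1: C(27,1)·0.18^1·0.82^26 = 0.02791
  k=2: C(27,2)·0.18^2·0.82^25 = 0.07965
1 − 0.11227 = 0.88773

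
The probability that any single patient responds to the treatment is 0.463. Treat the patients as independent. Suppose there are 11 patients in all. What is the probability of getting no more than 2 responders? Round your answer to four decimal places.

0.0550

X ~ Binomial(11, 0.463); P(X ≤ 2) = Σ C(11,k) p^k (1−p)^(11−k) over k:
  k=0: C(11,0)·0.463^0·0.537^11 = 0.001071
  k=1: C(11,1)·0.463^1·0.537^10 = 0.010156
  k=2: C(11,2)·0.463^2·0.537^9 = 0.043782
Total = 0.055008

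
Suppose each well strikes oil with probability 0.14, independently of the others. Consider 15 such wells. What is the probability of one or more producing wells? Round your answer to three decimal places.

P(at least one) = 1 − P(none) = 1 − (1 − 0.14)^15
= 1 − 0.10411 = 0.89589

0.896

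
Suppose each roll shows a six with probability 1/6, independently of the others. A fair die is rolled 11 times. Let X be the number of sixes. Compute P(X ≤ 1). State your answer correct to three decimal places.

X ~ Binomial(11, 0.166667); P(X ≤ 1) = Σ C(11,k) p^k (1−p)^(11−k) over k:
  k=0: C(11,0)·0.166667^0·0.833333^11 = 0.13459
  k=1: C(11,1)·0.166667^1·0.833333^10 = 0.29609
Total = 0.43068

0.431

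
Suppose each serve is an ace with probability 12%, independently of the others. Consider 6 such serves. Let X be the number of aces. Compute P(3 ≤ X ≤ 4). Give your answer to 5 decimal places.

0.02596

X ~ Binomial(6, 0.12); P(3 ≤ X ≤ 4) = Σ C(6,k) p^k (1−p)^(6−k) over k:
  k=3: C(6,3)·0.12^3·0.88^3 = 0.0235517
  k=4: C(6,4)·0.12^4·0.88^2 = 0.0024087
Total = 0.0259604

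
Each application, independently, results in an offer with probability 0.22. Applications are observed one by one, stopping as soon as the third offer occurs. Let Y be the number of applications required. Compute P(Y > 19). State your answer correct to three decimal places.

0.178

Needing more than 19 applications ⇔ fewer than 3 successes in the first 19. With X ~ Binomial(19, 0.22), P(Y > 19) = P(X ≤ 2).
  k=0: C(19,0)·0.22^0·0.78^19 = 0.00891
  k=1: C(19,1)·0.22^1·0.78^18 = 0.04774
  k=2: C(19,2)·0.22^2·0.78^17 = 0.12119
P(X ≤ 2) = 0.17783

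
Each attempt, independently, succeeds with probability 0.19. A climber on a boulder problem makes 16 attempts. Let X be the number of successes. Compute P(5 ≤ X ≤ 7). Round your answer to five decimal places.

X ~ Binomial(16, 0.19); P(5 ≤ X ≤ 7) = Σ C(16,k) p^k (1−p)^(16−k) over k:
  k=5: C(16,5)·0.19^5·0.81^11 = 0.1065089
  k=6: C(16,6)·0.19^6·0.81^10 = 0.0458032
  k=7: C(16,7)·0.19^7·0.81^9 = 0.0153485
Total = 0.1676606

0.16766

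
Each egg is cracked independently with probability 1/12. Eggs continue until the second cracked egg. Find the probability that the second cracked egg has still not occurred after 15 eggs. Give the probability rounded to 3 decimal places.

0.641

Needing more than 15 eggs ⇔ fewer than 2 successes in the first 15. With X ~ Binomial(15, 0.083333), P(Y > 15) = P(X ≤ 1).
  k=0: C(15,0)·0.083333^0·0.916667^15 = 0.27113
  k=1: C(15,1)·0.083333^1·0.916667^14 = 0.36972
P(X ≤ 1) = 0.64084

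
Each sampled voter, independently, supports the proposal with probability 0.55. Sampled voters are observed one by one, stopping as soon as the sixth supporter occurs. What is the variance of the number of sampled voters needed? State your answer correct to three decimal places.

Y = total sampled voters until the sixth success; negative binomial with r=6, p=0.55.
Var(Y) = r(1−p)/p² = 6·0.45 / 0.55² = 8.92562

8.926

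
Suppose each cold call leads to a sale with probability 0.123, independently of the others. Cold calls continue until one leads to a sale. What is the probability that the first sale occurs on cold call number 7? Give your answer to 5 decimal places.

Geometric (trials to first success), p = 0.123.
P(Y = 7) = (1−p)^6 · p = 0.45499 · 0.123 = 0.0559632

0.05596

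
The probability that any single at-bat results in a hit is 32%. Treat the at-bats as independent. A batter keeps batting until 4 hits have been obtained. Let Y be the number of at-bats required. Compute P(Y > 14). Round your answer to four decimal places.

0.2968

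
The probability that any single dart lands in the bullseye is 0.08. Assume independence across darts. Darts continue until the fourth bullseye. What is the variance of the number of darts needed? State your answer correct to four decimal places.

575.0000

Y = total darts until the fourth success; negative binomial with r=4, p=0.08.
Var(Y) = r(1−p)/p² = 4·0.92 / 0.08² = 575.000000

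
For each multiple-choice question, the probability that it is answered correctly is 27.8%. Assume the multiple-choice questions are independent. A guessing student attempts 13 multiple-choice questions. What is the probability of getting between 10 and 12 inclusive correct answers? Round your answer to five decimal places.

0.00033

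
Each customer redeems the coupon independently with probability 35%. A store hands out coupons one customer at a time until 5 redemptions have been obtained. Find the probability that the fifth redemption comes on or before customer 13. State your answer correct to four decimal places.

Finishing within 13 customers ⇔ at least 5 successes in the first 13. With X ~ Binomial(13, 0.35), P(Y ≤ 13) = 1 − P(X ≤ 4).
  k=0: C(13,0)·0.35^0·0.65^13 = 0.003697
  k=1: C(13,1)·0.35^1·0.65^12 = 0.025880
  k=2: C(13,2)·0.35^2·0.65^11 = 0.083614
  k=3: C(13,3)·0.35^3·0.65^10 = 0.165084
  k=4: C(13,4)·0.35^4·0.65^9 = 0.222228
1 − 0.500503 = 0.499497

0.4995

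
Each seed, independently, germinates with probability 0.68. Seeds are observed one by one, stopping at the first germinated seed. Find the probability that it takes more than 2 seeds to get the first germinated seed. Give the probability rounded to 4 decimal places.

0.1024

Y = number of seeds to the first success; geometric, p = 0.68.
P(Y > 2) = P(first 2 all fail) = (1−p)^2 = 0.102400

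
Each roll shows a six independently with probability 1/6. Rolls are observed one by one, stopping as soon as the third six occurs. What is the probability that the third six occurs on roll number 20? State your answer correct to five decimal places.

0.03568

Y = trial on which the third success occurs; negative binomial, r=3, p=0.166667.
P(Y=20) = C(19,2) · p^3 · (1−p)^17
= 171 · 0.0046296 · 0.045073 = 0.0356830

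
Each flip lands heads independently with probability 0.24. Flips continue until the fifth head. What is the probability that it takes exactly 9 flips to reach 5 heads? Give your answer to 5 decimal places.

Y = trial on which the fifth success occurs; negative binomial, r=5, p=0.24.
P(Y=9) = C(8,4) · p^5 · (1−p)^4
= 70 · 0.00079626 · 0.33362 = 0.0185955

0.01860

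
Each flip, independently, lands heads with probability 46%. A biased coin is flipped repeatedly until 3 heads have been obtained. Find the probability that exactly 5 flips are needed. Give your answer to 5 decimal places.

Y = trial on which the third success occurs; negative binomial, r=3, p=0.46.
P(Y=5) = C(4,2) · p^3 · (1−p)^2
= 6 · 0.097336 · 0.2916 = 0.1702991

0.17030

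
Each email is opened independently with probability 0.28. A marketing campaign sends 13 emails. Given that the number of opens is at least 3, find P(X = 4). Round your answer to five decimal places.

0.30448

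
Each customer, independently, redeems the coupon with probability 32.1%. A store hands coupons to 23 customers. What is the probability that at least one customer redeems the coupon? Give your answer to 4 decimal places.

0.9999

P(at least one) = 1 − P(none) = 1 − (1 − 0.321)^23
= 1 − 0.000136 = 0.999864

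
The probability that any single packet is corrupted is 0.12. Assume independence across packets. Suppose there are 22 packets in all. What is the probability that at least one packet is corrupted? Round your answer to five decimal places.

0.93994

P(at least one) = 1 − P(none) = 1 − (1 − 0.12)^22
= 1 − 0.0600646 = 0.9399354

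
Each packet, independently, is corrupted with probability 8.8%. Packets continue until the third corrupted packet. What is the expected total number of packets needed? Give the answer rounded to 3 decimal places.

34.091

Y = total packets until the third success; negative binomial with r=3, p=0.088.
E[Y] = r / p = 3 / 0.088 = 34.09091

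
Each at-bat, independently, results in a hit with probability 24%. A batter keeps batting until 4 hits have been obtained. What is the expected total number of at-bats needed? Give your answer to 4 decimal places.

16.6667

Y = total at-bats until the fourth success; negative binomial with r=4, p=0.24.
E[Y] = r / p = 4 / 0.24 = 16.666667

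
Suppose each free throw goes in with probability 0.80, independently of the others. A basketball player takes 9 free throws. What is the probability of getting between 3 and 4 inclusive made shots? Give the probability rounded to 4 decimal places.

X ~ Binomial(9, 0.80); P(3 ≤ X ≤ 4) = Σ C(9,k) p^k (1−p)^(9−k) over k:
  k=3: C(9,3)·0.80^3·0.20^6 = 0.002753
  k=4: C(9,4)·0.80^4·0.20^5 = 0.016515
Total = 0.019268

0.0193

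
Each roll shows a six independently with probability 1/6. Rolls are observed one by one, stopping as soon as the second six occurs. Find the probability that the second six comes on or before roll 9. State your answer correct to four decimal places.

Finishing within 9 rolls ⇔ at least 2 successes in the first 9. With X ~ Binomial(9, 0.166667), P(Y ≤ 9) = 1 − P(X ≤ 1).
  k=0: C(9,0)·0.166667^0·0.833333^9 = 0.193807
  k=1: C(9,1)·0.166667^1·0.833333^8 = 0.348852
1 − 0.542659 = 0.457341

0.4573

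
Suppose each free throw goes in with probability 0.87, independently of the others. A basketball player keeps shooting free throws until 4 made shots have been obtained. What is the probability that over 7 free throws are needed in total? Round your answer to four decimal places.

Needing more than 7 free throws ⇔ fewer than 4 successes in the first 7. With X ~ Binomial(7, 0.87), P(Y > 7) = P(X ≤ 3).
  k=0: C(7,0)·0.87^0·0.13^7 = 0.000001
  k=1: C(7,1)·0.87^1·0.13^6 = 0.000029
  k=2: C(7,2)·0.87^2·0.13^5 = 0.000590
  k=3: C(7,3)·0.87^3·0.13^4 = 0.006583
P(X ≤ 3) = 0.007203

0.0072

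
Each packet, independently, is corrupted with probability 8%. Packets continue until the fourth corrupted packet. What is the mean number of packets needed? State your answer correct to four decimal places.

Y = total packets until the fourth success; negative binomial with r=4, p=0.08.
E[Y] = r / p = 4 / 0.08 = 50.000000

50.0000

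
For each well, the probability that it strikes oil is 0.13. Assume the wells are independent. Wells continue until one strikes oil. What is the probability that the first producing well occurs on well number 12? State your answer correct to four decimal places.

Geometric (trials to first success), p = 0.13.
P(Y = 12) = (1−p)^11 · p = 0.21613 · 0.13 = 0.028097

0.0281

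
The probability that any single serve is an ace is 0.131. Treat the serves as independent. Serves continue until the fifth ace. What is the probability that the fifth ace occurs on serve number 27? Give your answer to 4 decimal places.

0.0263

Y = trial on which the fifth success occurs; negative binomial, r=5, p=0.131.
P(Y=27) = C(26,4) · p^5 · (1−p)^22
= 14950 · 3.8579e-05 · 0.045544 = 0.026268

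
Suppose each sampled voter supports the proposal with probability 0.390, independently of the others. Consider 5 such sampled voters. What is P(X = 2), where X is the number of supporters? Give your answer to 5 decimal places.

0.34524

X ~ Binomial(n=5, p=0.39).
P(X=2) = C(5,2) · p^2 · (1−p)^3
= 10 · 0.1521 · 0.22698 = 0.3452381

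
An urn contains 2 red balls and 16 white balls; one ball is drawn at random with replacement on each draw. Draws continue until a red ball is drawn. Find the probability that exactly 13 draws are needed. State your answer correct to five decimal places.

Geometric (trials to first success), p = 0.111111.
P(Y = 13) = (1−p)^12 · p = 0.24332 · 0.111111 = 0.0270351

0.02704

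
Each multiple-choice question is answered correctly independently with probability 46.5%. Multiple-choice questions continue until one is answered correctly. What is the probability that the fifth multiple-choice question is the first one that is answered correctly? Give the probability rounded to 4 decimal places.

Geometric (trials to first success), p = 0.465.
P(Y = 5) = (1−p)^4 · p = 0.081925 · 0.465 = 0.038095

0.0381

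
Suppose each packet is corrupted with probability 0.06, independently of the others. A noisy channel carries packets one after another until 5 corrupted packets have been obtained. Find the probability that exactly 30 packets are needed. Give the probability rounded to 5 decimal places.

Y = trial on which the fifth success occurs; negative binomial, r=5, p=0.06.
P(Y=30) = C(29,4) · p^5 · (1−p)^25
= 23751 · 7.776e-07 · 0.21291 = 0.0039322

0.00393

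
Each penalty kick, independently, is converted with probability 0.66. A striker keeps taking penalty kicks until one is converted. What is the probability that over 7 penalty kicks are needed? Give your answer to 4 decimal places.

0.0005

Y = number of penalty kicks to the first success; geometric, p = 0.66.
P(Y > 7) = P(first 7 all fail) = (1−p)^7 = 0.000525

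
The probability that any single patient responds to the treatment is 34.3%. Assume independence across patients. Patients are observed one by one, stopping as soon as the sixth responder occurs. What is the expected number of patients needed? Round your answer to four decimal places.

17.4927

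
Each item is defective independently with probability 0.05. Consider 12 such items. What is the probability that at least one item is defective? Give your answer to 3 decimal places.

P(at least one) = 1 − P(none) = 1 − (1 − 0.05)^12
= 1 − 0.54036 = 0.45964

0.460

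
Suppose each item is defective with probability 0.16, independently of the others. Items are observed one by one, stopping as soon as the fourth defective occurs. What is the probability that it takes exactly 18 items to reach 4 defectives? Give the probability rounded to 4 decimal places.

0.0388

Y = trial on which the fourth success occurs; negative binomial, r=4, p=0.16.
P(Y=18) = C(17,3) · p^4 · (1−p)^14
= 680 · 0.00065536 · 0.087078 = 0.038806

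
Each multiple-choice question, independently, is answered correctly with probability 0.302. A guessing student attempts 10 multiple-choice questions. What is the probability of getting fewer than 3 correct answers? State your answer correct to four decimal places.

0.3775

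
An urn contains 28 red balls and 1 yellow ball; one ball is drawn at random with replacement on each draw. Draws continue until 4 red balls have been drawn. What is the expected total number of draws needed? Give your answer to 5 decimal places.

4.14286

Y = total draws until the fourth success; negative binomial with r=4, p=0.965517.
E[Y] = r / p = 4 / 0.965517 = 4.1428571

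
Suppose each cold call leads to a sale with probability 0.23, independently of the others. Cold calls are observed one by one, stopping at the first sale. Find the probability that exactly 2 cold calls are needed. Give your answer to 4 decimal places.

0.1771

Geometric (trials to first success), p = 0.23.
P(Y = 2) = (1−p)^1 · p = 0.77 · 0.23 = 0.177100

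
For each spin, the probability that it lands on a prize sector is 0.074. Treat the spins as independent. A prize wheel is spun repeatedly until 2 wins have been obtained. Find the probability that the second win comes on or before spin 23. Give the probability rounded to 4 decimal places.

0.5158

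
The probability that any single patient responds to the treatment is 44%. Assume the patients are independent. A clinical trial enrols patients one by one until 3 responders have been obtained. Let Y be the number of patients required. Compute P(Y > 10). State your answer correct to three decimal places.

Needing more than 10 patients ⇔ fewer than 3 successes in the first 10. With X ~ Binomial(10, 0.44), P(Y > 10) = P(X ≤ 2).
  k=0: C(10,0)·0.44^0·0.56^10 = 0.00303
  k=1: C(10,1)·0.44^1·0.56^9 = 0.02383
  k=2: C(10,2)·0.44^2·0.56^8 = 0.08426
P(X ≤ 2) = 0.11112

0.111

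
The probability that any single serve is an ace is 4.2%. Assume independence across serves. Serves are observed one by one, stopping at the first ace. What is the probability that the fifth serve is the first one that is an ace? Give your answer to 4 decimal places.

0.0354

Geometric (trials to first success), p = 0.042.
P(Y = 5) = (1−p)^4 · p = 0.84229 · 0.042 = 0.035376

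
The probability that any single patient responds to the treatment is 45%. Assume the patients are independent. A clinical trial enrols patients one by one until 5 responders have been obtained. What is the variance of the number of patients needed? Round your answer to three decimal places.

Y = total patients until the fifth success; negative binomial with r=5, p=0.45.
Var(Y) = r(1−p)/p² = 5·0.55 / 0.45² = 13.58025

13.580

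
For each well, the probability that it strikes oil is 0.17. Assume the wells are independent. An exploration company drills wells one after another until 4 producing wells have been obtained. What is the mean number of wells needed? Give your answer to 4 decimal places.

23.5294

Y = total wells until the fourth success; negative binomial with r=4, p=0.17.
E[Y] = r / p = 4 / 0.17 = 23.529412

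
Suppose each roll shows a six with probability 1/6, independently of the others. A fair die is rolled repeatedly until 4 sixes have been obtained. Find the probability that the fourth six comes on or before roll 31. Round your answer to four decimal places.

Finishing within 31 rolls ⇔ at least 4 successes in the first 31. With X ~ Binomial(31, 0.166667), P(Y ≤ 31) = 1 − P(X ≤ 3).
  k=0: C(31,0)·0.166667^0·0.833333^31 = 0.003511
  k=1: C(31,1)·0.166667^1·0.833333^30 = 0.021766
  k=2: C(31,2)·0.166667^2·0.833333^29 = 0.065297
  k=3: C(31,3)·0.166667^3·0.833333^28 = 0.126241
1 − 0.216815 = 0.783185

0.7832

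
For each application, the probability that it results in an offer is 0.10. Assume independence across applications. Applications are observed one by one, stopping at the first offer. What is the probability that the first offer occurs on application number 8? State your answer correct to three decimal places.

Geometric (trials to first success), p = 0.10.
P(Y = 8) = (1−p)^7 · p = 0.4783 · 0.10 = 0.04783

0.048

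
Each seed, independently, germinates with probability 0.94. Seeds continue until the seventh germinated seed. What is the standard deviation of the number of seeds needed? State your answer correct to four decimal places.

Y = total seeds until the seventh success; negative binomial with r=7, p=0.94.
SD(Y) = √[r(1−p)/p²] = √(0.475328) = 0.689440

0.6894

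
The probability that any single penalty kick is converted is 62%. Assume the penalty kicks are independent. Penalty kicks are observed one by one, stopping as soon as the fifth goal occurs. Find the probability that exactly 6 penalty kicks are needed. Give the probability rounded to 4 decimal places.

Y = trial on which the fifth success occurs; negative binomial, r=5, p=0.62.
P(Y=6) = C(5,4) · p^5 · (1−p)^1
= 5 · 0.091613 · 0.38 = 0.174065

0.1741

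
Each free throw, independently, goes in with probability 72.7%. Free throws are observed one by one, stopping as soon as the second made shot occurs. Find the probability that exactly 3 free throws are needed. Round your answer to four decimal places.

Y = trial on which the second success occurs; negative binomial, r=2, p=0.727.
P(Y=3) = C(2,1) · p^2 · (1−p)^1
= 2 · 0.52853 · 0.273 = 0.288577

0.2886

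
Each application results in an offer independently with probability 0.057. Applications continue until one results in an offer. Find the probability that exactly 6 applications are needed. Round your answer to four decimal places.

0.0425

Geometric (trials to first success), p = 0.057.
P(Y = 6) = (1−p)^5 · p = 0.74569 · 0.057 = 0.042504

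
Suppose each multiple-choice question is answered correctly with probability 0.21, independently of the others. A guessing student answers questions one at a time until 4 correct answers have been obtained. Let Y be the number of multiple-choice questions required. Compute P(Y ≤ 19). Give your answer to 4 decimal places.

0.5877

Finishing within 19 multiple-choice questions ⇔ at least 4 successes in the first 19. With X ~ Binomial(19, 0.21), P(Y ≤ 19) = 1 − P(X ≤ 3).
  k=0: C(19,0)·0.21^0·0.79^19 = 0.011348
  k=1: C(19,1)·0.21^1·0.79^18 = 0.057314
  k=2: C(19,2)·0.21^2·0.79^17 = 0.137118
  k=3: C(19,3)·0.21^3·0.79^16 = 0.206545
1 − 0.412325 = 0.587675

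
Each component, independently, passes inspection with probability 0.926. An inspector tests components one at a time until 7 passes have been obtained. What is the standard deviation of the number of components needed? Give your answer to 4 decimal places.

Y = total components until the seventh success; negative binomial with r=7, p=0.926.
SD(Y) = √[r(1−p)/p²] = √(0.604099) = 0.777238

0.7772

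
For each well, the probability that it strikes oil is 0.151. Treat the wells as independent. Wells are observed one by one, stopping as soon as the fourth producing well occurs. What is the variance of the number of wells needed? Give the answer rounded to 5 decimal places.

148.94084

Y = total wells until the fourth success; negative binomial with r=4, p=0.151.
Var(Y) = r(1−p)/p² = 4·0.849 / 0.151² = 148.9408359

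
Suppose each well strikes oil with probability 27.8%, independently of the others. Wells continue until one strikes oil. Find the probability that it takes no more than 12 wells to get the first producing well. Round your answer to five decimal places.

0.97993

Y = number of wells to the first success; geometric, p = 0.278.
P(Y ≤ 12) = 1 − (1−p)^12 = 1 − 0.0200653 = 0.9799347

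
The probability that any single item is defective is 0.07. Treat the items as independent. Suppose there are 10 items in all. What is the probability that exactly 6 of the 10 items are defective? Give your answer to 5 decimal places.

X ~ Binomial(n=10, p=0.07).
P(X=6) = C(10,6) · p^6 · (1−p)^4
= 210 · 1.1765e-07 · 0.74805 = 0.0000185

0.00002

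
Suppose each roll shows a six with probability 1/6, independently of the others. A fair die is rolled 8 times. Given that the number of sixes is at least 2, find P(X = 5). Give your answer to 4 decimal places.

0.0105

X ~ Binomial(8, 0.166667). Want P(X=5 | X≥2) = P(X=5) / P(X≥2).
P(X=5) = C(8,5)·0.166667^5·0.833333^3 = 0.004168
P(X≥2) = 1 − 0.232568 − 0.372109 = 0.395323
Ratio = 0.004168 / 0.395323 = 0.010542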